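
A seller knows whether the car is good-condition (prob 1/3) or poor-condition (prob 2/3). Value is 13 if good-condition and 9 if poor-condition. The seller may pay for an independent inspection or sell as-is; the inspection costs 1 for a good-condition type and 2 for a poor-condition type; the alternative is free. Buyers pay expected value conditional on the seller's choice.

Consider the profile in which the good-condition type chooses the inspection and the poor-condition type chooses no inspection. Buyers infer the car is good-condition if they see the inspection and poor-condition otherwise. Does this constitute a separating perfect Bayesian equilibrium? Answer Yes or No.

Under these beliefs, the inspection earns price 13 and no inspection earns price 9.
good-condition: the inspection nets 13 − 1 = 12; no inspection nets 9. good-condition prefers the inspection.
poor-condition: the inspection nets 13 − 2 = 11; no inspection nets 9. poor-condition would deviate to the inspection.
poor-condition has a profitable deviation, so the profile is not an equilibrium.

No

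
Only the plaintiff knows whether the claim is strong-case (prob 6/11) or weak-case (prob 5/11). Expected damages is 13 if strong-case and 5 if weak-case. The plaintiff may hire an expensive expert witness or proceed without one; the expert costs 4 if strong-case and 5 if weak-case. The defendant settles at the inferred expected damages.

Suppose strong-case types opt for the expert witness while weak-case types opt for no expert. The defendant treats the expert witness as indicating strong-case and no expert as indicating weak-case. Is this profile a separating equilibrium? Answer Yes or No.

Under these beliefs, the expert witness earns settlement 13 and no expert earns settlement 5.
strong-case: the expert witness nets 13 − 4 = 9; no expert nets 5. strong-case prefers the expert witness.
weak-case: the expert witness nets 13 − 5 = 8; no expert nets 5. weak-case would deviate to the expert witness.
weak-case has a profitable deviation, so the profile is not an equilibrium.

No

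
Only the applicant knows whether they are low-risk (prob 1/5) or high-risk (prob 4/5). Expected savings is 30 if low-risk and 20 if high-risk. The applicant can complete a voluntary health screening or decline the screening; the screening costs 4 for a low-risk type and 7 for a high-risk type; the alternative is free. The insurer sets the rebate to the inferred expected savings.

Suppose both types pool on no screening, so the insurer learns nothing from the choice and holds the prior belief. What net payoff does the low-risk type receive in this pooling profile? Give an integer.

Pooled rebate = 1/5·30 + 4/5·20 = 22.
low-risk pays no cost for no screening, so net payoff = 22.

22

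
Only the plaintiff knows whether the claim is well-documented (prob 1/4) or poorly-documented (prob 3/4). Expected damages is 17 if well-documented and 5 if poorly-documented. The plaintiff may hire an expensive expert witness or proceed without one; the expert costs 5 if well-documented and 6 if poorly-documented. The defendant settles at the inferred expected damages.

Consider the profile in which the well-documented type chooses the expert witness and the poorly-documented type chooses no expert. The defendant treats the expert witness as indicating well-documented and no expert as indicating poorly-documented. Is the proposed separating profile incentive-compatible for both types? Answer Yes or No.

Under these beliefs, the expert witness earns settlement 17 and no expert earns settlement 5.
well-documented: the expert witness nets 17 − 5 = 12; no expert nets 5. well-documented prefers the expert witness.
poorly-documented: the expert witness nets 17 − 6 = 11; no expert nets 5. poorly-documented would deviate to the expert witness.
poorly-documented has a profitable deviation, so the profile is not an equilibrium.

No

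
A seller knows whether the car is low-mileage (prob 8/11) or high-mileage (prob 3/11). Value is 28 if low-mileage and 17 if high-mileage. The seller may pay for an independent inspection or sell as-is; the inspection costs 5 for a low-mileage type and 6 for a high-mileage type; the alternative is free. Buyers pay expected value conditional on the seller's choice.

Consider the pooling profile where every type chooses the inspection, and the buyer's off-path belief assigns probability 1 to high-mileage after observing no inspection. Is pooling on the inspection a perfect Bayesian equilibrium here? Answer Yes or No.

On path, the buyer holds the prior and pays 8/11·28 + 3/11·17 = 25. Off path (no inspection), believing high-mileage, it pays 17.
low-mileage: the inspection nets 25 − 5 = 20; no inspection nets 17. low-mileage stays.
high-mileage: the inspection nets 25 − 6 = 19; no inspection nets 17. high-mileage stays.
No type deviates, so pooling is sustained.

Yes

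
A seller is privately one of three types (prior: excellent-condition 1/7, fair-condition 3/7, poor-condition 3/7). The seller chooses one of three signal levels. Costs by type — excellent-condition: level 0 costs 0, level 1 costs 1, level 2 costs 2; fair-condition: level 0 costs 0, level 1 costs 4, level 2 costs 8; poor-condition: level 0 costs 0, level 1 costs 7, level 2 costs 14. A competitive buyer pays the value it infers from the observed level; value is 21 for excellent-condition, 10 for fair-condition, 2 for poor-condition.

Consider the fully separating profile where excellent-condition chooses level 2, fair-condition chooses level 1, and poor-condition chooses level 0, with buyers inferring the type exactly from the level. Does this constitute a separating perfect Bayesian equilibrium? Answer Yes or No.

No

Separating prices: level 2 → 21, level 1 → 10, level 0 → 2.
excellent-condition (assigned level 2): level 0: 2 − 0 = 2; level 1: 10 − 1 = 9; level 2: 21 − 2 = 19. excellent-condition stays.
fair-condition (assigned level 1): level 0: 2 − 0 = 2; level 1: 10 − 4 = 6; level 2: 21 − 8 = 13. fair-condition prefers level 2.
poor-condition (assigned level 0): level 0: 2 − 0 = 2; level 1: 10 − 7 = 3; level 2: 21 − 14 = 7. poor-condition prefers level 2.
At least one type deviates; the separating profile fails.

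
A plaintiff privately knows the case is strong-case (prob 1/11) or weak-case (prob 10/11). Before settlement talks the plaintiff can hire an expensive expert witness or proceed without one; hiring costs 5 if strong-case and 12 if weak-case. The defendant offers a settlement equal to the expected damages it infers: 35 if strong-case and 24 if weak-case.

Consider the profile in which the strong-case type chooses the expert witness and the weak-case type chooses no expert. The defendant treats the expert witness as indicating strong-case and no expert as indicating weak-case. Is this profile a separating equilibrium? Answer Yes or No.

Yes

Under these beliefs, the expert witness earns settlement 35 and no expert earns settlement 24.
strong-case: the expert witness nets 35 − 5 = 30; no expert nets 24. strong-case prefers the expert witness.
weak-case: the expert witness nets 35 − 12 = 23; no expert nets 24. weak-case prefers no expert.
Neither type deviates, so the separating profile is an equilibrium.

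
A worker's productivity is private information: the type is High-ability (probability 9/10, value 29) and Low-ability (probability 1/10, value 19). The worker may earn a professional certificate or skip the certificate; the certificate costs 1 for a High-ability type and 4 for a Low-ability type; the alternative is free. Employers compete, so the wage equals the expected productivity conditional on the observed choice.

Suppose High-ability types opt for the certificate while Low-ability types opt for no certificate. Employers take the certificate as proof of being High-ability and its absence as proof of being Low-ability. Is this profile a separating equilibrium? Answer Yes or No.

No

Under these beliefs, the certificate earns wage 29 and no certificate earns wage 19.
High-ability: the certificate nets 29 − 1 = 28; no certificate nets 19. High-ability prefers the certificate.
Low-ability: the certificate nets 29 − 4 = 25; no certificate nets 19. Low-ability would deviate to the certificate.
Low-ability has a profitable deviation, so the profile is not an equilibrium.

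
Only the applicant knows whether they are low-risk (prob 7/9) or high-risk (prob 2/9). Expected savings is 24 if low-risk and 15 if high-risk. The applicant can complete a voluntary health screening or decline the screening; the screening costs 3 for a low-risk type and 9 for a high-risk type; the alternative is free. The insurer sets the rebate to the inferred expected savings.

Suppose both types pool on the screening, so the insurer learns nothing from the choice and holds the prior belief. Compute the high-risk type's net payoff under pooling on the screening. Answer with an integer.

Pooled rebate = 7/9·24 + 2/9·15 = 22.
high-risk pays cost 9 for the screening, so net payoff = 22 − 9 = 13.

13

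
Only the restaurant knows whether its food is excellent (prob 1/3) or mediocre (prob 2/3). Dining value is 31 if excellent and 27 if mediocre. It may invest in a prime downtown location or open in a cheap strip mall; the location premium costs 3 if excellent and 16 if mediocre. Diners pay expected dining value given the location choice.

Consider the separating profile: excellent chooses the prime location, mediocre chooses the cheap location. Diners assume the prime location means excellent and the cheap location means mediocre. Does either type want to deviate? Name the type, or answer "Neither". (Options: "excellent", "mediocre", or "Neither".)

Neither

The prime location pays 31; the cheap location pays 27.
excellent: assigned the prime location, nets 31 − 3 = 28; deviating to the cheap location nets 27.
mediocre: assigned the cheap location, nets 27; deviating to the prime location nets 31 − 16 = 15.
Both types strictly prefer their assigned action; no profitable deviation.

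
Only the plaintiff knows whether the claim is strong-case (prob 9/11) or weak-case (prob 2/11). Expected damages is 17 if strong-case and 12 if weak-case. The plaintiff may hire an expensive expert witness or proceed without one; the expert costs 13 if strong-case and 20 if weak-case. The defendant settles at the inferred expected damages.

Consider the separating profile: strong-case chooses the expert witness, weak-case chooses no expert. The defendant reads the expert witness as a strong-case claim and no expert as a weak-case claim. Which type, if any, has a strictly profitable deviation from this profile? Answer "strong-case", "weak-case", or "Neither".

strong-case

The expert witness pays 17; no expert pays 12.
strong-case: assigned the expert witness, nets 17 − 13 = 4; deviating to no expert nets 12.
weak-case: assigned no expert, nets 12; deviating to the expert witness nets 17 − 20 = -3.
The strong-case type gains 8 by deviating.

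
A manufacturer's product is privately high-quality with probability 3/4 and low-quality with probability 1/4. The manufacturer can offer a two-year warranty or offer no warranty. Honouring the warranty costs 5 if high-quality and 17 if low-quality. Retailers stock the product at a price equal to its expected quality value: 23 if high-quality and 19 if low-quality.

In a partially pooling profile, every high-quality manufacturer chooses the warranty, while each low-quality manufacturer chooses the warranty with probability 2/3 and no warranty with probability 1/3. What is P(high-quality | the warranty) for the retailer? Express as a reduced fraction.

9/11

P(the warranty) = (3/4)·1 + (1/4)·(2/3) = 11/12.
By Bayes' rule, P(high-quality | the warranty) = (3/4) / (11/12) = 9/11.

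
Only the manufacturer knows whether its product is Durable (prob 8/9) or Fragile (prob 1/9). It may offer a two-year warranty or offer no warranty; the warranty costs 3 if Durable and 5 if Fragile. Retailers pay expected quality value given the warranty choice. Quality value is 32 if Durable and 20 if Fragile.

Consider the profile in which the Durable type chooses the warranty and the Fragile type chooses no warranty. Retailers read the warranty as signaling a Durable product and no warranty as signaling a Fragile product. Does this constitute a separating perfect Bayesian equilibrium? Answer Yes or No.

No

Under these beliefs, the warranty earns price 32 and no warranty earns price 20.
Durable: the warranty nets 32 − 3 = 29; no warranty nets 20. Durable prefers the warranty.
Fragile: the warranty nets 32 − 5 = 27; no warranty nets 20. Fragile would deviate to the warranty.
Fragile has a profitable deviation, so the profile is not an equilibrium.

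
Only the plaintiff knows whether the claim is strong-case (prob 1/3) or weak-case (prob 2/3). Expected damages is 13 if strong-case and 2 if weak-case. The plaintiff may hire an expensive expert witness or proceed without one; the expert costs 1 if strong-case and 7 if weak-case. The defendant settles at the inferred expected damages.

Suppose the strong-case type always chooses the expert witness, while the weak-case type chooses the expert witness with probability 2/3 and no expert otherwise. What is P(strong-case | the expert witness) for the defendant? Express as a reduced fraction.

3/7

P(the expert witness) = (1/3)·1 + (2/3)·(2/3) = 7/9.
By Bayes' rule, P(strong-case | the expert witness) = (1/3) / (7/9) = 3/7.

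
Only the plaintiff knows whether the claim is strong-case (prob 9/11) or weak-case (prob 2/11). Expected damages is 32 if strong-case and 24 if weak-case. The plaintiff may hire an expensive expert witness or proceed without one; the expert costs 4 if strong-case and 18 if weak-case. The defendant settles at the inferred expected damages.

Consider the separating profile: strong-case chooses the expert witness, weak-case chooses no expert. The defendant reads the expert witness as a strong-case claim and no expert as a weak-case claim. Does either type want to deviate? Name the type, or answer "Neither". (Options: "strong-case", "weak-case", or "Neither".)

The expert witness pays 32; no expert pays 24.
strong-case: assigned the expert witness, nets 32 − 4 = 28; deviating to no expert nets 24.
weak-case: assigned no expert, nets 24; deviating to the expert witness nets 32 − 18 = 14.
Both types strictly prefer their assigned action; no profitable deviation.

Neither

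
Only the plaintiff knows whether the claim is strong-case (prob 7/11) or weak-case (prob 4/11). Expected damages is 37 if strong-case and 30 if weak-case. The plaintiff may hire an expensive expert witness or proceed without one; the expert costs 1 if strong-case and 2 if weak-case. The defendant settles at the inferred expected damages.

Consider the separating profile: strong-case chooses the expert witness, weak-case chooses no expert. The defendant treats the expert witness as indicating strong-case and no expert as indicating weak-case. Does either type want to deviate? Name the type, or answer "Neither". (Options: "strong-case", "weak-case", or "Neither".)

The expert witness pays 37; no expert pays 30.
strong-case: assigned the expert witness, nets 37 − 1 = 36; deviating to no expert nets 30.
weak-case: assigned no expert, nets 30; deviating to the expert witness nets 37 − 2 = 35.
The weak-case type gains 5 by deviating.

weak-case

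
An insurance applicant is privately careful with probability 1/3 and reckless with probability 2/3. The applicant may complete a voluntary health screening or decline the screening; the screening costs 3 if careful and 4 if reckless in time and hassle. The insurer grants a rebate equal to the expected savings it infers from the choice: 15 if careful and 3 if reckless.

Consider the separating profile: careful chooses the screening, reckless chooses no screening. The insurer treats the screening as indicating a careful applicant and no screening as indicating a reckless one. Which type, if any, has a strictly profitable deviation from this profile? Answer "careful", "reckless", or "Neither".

The screening pays 15; no screening pays 3.
careful: assigned the screening, nets 15 − 3 = 12; deviating to no screening nets 3.
reckless: assigned no screening, nets 3; deviating to the screening nets 15 − 4 = 11.
The reckless type gains 8 by deviating.

reckless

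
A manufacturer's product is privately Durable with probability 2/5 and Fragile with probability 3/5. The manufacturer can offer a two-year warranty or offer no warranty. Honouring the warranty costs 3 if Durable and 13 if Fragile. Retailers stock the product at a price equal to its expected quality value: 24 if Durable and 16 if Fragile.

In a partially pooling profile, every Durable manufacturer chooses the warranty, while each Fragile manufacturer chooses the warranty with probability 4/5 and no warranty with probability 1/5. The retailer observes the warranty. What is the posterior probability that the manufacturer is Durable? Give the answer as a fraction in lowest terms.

P(the warranty) = (2/5)·1 + (3/5)·(4/5) = 22/25.
By Bayes' rule, P(Durable | the warranty) = (2/5) / (22/25) = 5/11.

5/11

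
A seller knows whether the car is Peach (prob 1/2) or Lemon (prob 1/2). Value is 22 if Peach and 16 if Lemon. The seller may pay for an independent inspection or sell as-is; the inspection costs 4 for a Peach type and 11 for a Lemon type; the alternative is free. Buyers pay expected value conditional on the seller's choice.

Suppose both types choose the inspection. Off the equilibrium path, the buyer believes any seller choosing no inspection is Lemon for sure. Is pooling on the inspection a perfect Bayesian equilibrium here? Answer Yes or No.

On path, the buyer holds the prior and pays 1/2·22 + 1/2·16 = 19. Off path (no inspection), believing Lemon, it pays 16.
Peach: the inspection nets 19 − 4 = 15; no inspection nets 16. Peach would deviate.
Lemon: the inspection nets 19 − 11 = 8; no inspection nets 16. Lemon would deviate.
A type deviates, so pooling fails.

No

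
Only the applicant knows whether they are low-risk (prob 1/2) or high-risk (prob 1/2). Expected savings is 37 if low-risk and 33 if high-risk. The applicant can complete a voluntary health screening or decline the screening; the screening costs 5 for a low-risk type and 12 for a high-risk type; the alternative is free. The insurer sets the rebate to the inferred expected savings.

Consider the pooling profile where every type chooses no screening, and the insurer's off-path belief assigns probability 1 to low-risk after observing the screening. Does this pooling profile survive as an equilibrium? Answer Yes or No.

On path, the insurer holds the prior and pays 1/2·37 + 1/2·33 = 35. Off path (the screening), believing low-risk, it pays 37.
low-risk: no screening nets 35; the screening nets 37 − 5 = 32. low-risk stays.
high-risk: no screening nets 35; the screening nets 37 − 12 = 25. high-risk stays.
No type deviates, so pooling is sustained.

Yes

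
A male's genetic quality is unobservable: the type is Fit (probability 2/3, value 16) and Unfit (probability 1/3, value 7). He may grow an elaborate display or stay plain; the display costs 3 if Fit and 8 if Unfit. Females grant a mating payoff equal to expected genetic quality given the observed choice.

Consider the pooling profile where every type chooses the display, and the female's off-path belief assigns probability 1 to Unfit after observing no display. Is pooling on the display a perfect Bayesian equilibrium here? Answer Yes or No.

On path, the female holds the prior and pays 2/3·16 + 1/3·7 = 13. Off path (no display), believing Unfit, it pays 7.
Fit: the display nets 13 − 3 = 10; no display nets 7. Fit stays.
Unfit: the display nets 13 − 8 = 5; no display nets 7. Unfit would deviate.
A type deviates, so pooling fails.

No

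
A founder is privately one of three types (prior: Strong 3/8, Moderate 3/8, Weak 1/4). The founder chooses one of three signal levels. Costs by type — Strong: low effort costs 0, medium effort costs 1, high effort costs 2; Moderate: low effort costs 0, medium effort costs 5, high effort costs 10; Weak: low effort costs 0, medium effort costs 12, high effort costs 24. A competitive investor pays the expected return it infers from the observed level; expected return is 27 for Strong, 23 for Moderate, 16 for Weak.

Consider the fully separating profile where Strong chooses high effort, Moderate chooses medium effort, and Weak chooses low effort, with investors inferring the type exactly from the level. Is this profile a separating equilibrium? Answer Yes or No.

Separating valuations: high effort → 27, medium effort → 23, low effort → 16.
Strong (assigned high effort): low effort: 16 − 0 = 16; medium effort: 23 − 1 = 22; high effort: 27 − 2 = 25. Strong stays.
Moderate (assigned medium effort): low effort: 16 − 0 = 16; medium effort: 23 − 5 = 18; high effort: 27 − 10 = 17. Moderate stays.
Weak (assigned low effort): low effort: 16 − 0 = 16; medium effort: 23 − 12 = 11; high effort: 27 − 24 = 3. Weak stays.
Every type prefers its assigned level; separation holds.

Yes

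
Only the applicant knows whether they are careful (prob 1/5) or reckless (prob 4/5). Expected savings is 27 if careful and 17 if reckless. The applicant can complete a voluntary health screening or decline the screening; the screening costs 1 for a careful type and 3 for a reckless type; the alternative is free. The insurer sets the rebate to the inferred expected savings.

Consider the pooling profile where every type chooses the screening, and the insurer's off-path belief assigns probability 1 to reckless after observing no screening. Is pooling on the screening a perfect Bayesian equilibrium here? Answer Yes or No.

No

On path, the insurer holds the prior and pays 1/5·27 + 4/5·17 = 19. Off path (no screening), believing reckless, it pays 17.
careful: the screening nets 19 − 1 = 18; no screening nets 17. careful stays.
reckless: the screening nets 19 − 3 = 16; no screening nets 17. reckless would deviate.
A type deviates, so pooling fails.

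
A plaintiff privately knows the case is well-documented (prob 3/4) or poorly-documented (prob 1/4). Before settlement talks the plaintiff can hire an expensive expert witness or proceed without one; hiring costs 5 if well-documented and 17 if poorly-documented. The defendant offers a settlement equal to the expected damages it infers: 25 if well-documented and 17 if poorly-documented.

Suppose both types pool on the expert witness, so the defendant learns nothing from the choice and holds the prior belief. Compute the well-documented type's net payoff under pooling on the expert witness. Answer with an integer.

18

Pooled settlement = 3/4·25 + 1/4·17 = 23.
well-documented pays cost 5 for the expert witness, so net payoff = 23 − 5 = 18.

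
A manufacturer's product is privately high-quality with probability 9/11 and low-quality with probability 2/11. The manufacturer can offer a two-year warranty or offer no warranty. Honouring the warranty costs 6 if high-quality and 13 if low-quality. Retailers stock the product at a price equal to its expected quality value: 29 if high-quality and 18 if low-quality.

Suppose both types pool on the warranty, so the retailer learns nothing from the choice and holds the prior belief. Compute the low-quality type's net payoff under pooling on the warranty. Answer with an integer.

Pooled price = 9/11·29 + 2/11·18 = 27.
low-quality pays cost 13 for the warranty, so net payoff = 27 − 13 = 14.

14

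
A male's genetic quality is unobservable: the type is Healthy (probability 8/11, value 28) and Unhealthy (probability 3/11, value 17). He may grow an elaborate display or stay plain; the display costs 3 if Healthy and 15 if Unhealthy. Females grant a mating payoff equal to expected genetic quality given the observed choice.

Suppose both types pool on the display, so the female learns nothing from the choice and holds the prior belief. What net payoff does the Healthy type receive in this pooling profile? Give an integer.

22

Pooled mating payoff = 8/11·28 + 3/11·17 = 25.
Healthy pays cost 3 for the display, so net payoff = 25 − 3 = 22.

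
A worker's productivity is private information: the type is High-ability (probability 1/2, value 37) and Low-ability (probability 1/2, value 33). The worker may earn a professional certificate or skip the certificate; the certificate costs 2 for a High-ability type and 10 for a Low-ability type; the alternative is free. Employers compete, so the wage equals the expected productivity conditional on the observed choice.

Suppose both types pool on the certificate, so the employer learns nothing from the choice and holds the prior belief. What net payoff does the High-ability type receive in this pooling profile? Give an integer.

33

Pooled wage = 1/2·37 + 1/2·33 = 35.
High-ability pays cost 2 for the certificate, so net payoff = 35 − 2 = 33.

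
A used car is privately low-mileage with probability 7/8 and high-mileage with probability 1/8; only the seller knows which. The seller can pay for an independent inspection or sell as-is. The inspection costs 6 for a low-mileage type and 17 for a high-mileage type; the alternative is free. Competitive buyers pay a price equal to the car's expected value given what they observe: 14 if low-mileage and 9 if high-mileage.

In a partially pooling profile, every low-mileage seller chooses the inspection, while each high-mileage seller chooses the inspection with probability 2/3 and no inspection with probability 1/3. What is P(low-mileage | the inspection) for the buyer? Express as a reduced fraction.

P(the inspection) = (7/8)·1 + (1/8)·(2/3) = 23/24.
By Bayes' rule, P(low-mileage | the inspection) = (7/8) / (23/24) = 21/23.

21/23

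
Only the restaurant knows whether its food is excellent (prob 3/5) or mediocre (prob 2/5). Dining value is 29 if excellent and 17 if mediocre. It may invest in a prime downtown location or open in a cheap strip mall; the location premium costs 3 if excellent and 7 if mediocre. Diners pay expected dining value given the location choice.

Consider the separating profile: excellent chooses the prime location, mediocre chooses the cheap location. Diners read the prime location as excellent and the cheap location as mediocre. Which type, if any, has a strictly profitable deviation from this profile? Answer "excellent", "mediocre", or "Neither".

The prime location pays 29; the cheap location pays 17.
excellent: assigned the prime location, nets 29 − 3 = 26; deviating to the cheap location nets 17.
mediocre: assigned the cheap location, nets 17; deviating to the prime location nets 29 − 7 = 22.
The mediocre type gains 5 by deviating.

mediocre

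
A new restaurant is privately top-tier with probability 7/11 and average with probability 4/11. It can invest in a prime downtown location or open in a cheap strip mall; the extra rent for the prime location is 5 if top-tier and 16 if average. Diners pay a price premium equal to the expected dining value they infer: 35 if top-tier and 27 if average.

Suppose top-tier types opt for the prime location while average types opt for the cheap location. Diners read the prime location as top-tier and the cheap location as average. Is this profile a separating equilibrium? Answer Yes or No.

Under these beliefs, the prime location earns price premium 35 and the cheap location earns price premium 27.
top-tier: the prime location nets 35 − 5 = 30; the cheap location nets 27. top-tier prefers the prime location.
average: the prime location nets 35 − 16 = 19; the cheap location nets 27. average prefers the cheap location.
Neither type deviates, so the separating profile is an equilibrium.

Yes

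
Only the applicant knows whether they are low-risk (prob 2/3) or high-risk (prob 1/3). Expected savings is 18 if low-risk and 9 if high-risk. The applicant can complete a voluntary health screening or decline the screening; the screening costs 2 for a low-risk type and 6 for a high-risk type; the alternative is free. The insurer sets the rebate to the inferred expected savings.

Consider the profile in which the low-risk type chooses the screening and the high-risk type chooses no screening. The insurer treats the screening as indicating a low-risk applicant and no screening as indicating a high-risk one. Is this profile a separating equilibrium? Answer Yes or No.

Under these beliefs, the screening earns rebate 18 and no screening earns rebate 9.
low-risk: the screening nets 18 − 2 = 16; no screening nets 9. low-risk prefers the screening.
high-risk: the screening nets 18 − 6 = 12; no screening nets 9. high-risk would deviate to the screening.
high-risk has a profitable deviation, so the profile is not an equilibrium.

No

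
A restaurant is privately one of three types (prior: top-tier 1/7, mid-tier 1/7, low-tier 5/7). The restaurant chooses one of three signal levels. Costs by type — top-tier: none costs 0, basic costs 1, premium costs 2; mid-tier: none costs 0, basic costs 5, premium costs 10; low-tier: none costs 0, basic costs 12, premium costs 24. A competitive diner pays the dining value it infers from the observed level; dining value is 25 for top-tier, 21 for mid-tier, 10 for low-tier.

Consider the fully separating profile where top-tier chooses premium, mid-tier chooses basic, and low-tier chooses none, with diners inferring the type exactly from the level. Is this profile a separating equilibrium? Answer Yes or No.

Yes

Separating price premiums: premium → 25, basic → 21, none → 10.
top-tier (assigned premium): none: 10 − 0 = 10; basic: 21 − 1 = 20; premium: 25 − 2 = 23. top-tier stays.
mid-tier (assigned basic): none: 10 − 0 = 10; basic: 21 − 5 = 16; premium: 25 − 10 = 15. mid-tier stays.
low-tier (assigned none): none: 10 − 0 = 10; basic: 21 − 12 = 9; premium: 25 − 24 = 1. low-tier stays.
Every type prefers its assigned level; separation holds.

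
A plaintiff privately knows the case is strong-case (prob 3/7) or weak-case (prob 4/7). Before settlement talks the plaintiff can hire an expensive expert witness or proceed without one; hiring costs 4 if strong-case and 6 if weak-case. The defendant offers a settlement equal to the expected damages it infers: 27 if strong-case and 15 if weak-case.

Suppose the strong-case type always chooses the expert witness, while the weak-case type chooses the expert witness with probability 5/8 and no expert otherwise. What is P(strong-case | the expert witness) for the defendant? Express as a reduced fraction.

P(the expert witness) = (3/7)·1 + (4/7)·(5/8) = 11/14.
By Bayes' rule, P(strong-case | the expert witness) = (3/7) / (11/14) = 6/11.

6/11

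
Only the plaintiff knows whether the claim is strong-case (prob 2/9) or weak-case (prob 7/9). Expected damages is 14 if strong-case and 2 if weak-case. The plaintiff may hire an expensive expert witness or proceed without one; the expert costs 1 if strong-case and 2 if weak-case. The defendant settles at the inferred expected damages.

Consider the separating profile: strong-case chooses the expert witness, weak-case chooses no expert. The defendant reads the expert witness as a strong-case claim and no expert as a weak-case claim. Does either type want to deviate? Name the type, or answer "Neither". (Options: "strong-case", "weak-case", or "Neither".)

The expert witness pays 14; no expert pays 2.
strong-case: assigned the expert witness, nets 14 − 1 = 13; deviating to no expert nets 2.
weak-case: assigned no expert, nets 2; deviating to the expert witness nets 14 − 2 = 12.
The weak-case type gains 10 by deviating.

weak-case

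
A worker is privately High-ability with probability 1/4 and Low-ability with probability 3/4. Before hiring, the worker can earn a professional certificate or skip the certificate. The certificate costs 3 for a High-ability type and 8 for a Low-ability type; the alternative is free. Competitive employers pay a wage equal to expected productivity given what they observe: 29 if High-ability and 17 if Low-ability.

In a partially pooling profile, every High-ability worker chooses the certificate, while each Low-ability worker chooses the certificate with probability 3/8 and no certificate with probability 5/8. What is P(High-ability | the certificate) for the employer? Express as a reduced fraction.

8/17

P(the certificate) = (1/4)·1 + (3/4)·(3/8) = 17/32.
By Bayes' rule, P(High-ability | the certificate) = (1/4) / (17/32) = 8/17.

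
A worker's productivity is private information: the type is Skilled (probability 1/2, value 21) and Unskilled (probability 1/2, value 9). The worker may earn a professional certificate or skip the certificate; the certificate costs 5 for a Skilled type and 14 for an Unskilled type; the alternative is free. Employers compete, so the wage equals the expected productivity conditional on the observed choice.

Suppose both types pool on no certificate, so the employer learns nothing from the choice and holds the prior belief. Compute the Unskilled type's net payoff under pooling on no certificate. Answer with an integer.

15

Pooled wage = 1/2·21 + 1/2·9 = 15.
Unskilled pays no cost for no certificate, so net payoff = 15.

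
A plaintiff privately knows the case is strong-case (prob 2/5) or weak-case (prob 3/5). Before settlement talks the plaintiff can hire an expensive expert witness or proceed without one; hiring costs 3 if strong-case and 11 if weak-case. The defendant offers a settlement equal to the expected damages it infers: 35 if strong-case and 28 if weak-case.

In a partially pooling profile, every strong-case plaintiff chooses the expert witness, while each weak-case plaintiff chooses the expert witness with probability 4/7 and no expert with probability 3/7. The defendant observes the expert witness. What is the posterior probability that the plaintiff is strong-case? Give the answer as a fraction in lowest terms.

P(the expert witness) = (2/5)·1 + (3/5)·(4/7) = 26/35.
By Bayes' rule, P(strong-case | the expert witness) = (2/5) / (26/35) = 7/13.

7/13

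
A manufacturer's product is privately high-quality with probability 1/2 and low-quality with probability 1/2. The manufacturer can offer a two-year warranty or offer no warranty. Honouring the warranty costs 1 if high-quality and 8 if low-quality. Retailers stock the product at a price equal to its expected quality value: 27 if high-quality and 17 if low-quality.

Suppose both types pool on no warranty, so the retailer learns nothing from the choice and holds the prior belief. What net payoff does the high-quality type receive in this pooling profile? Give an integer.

Pooled price = 1/2·27 + 1/2·17 = 22.
high-quality pays no cost for no warranty, so net payoff = 22.

22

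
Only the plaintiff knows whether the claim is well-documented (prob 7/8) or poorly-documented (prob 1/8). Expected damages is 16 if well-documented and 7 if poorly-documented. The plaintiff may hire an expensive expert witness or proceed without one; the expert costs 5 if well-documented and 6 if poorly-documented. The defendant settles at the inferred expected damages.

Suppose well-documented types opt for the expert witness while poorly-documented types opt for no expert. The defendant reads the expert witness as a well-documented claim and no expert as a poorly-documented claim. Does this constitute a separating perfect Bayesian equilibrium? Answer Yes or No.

No

Under these beliefs, the expert witness earns settlement 16 and no expert earns settlement 7.
well-documented: the expert witness nets 16 − 5 = 11; no expert nets 7. well-documented prefers the expert witness.
poorly-documented: the expert witness nets 16 − 6 = 10; no expert nets 7. poorly-documented would deviate to the expert witness.
poorly-documented has a profitable deviation, so the profile is not an equilibrium.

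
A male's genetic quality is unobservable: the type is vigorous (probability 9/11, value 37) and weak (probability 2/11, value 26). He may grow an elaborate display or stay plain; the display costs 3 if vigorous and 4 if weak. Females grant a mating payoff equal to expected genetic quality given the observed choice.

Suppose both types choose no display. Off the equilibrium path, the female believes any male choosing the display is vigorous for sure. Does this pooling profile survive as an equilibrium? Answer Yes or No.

On path, the female holds the prior and pays 9/11·37 + 2/11·26 = 35. Off path (the display), believing vigorous, it pays 37.
vigorous: no display nets 35; the display nets 37 − 3 = 34. vigorous stays.
weak: no display nets 35; the display nets 37 − 4 = 33. weak stays.
No type deviates, so pooling is sustained.

Yes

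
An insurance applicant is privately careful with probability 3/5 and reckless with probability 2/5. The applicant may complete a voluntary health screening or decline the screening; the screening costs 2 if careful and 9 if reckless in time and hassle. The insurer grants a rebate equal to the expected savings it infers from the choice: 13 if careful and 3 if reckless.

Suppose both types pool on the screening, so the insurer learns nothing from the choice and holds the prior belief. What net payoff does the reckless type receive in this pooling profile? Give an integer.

Pooled rebate = 3/5·13 + 2/5·3 = 9.
reckless pays cost 9 for the screening, so net payoff = 9 − 9 = 0.

0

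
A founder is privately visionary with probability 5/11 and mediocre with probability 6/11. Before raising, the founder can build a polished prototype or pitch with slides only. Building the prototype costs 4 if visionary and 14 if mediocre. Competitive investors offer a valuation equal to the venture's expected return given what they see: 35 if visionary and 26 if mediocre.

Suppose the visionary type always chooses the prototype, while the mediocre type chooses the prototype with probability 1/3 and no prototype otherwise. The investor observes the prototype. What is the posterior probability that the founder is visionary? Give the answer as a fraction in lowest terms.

P(the prototype) = (5/11)·1 + (6/11)·(1/3) = 7/11.
By Bayes' rule, P(visionary | the prototype) = (5/11) / (7/11) = 5/7.

5/7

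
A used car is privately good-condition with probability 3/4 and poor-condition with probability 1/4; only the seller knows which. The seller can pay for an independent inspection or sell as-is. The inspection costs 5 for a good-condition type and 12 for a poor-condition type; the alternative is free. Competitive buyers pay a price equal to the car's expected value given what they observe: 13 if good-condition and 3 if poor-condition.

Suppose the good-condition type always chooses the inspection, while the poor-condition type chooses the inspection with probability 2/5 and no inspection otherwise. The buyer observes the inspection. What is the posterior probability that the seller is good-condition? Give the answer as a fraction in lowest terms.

15/17

P(the inspection) = (3/4)·1 + (1/4)·(2/5) = 17/20.
By Bayes' rule, P(good-condition | the inspection) = (3/4) / (17/20) = 15/17.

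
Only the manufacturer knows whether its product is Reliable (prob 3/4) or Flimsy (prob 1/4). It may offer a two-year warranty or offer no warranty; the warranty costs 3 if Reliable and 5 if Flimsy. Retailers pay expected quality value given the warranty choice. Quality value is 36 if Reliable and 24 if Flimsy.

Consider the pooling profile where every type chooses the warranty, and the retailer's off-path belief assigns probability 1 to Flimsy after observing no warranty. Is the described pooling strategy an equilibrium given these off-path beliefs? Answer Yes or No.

On path, the retailer holds the prior and pays 3/4·36 + 1/4·24 = 33. Off path (no warranty), believing Flimsy, it pays 24.
Reliable: the warranty nets 33 − 3 = 30; no warranty nets 24. Reliable stays.
Flimsy: the warranty nets 33 − 5 = 28; no warranty nets 24. Flimsy stays.
No type deviates, so pooling is sustained.

Yes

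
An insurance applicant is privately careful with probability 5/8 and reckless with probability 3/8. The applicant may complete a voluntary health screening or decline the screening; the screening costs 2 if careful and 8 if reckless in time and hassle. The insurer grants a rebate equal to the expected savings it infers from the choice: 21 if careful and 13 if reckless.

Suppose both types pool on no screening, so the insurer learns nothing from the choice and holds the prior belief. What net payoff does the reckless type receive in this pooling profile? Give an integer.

Pooled rebate = 5/8·21 + 3/8·13 = 18.
reckless pays no cost for no screening, so net payoff = 18.

18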